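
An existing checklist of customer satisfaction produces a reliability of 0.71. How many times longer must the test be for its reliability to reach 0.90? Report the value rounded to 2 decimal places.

3.68

Invert Spearman-Brown to solve for n:
n = r*(1 − r) / [ r (1 − r*) ]
n = 0.90(1 − 0.71) / [0.71(1 − 0.90)]
  = 0.2610 / 0.0710 = 3.6761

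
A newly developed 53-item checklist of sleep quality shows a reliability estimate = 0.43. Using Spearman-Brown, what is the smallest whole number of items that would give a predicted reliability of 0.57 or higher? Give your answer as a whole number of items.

Spearman-Brown solved for the length factor n:
n = r*(1 − r) / [ r (1 − r*) ]
n = 0.57(1 − 0.43) / [0.43(1 − 0.57)]
  = 0.3249 / 0.1849 = 1.7572
Items needed = n × 53 = 1.7572 × 53 ≈ 93.13 → round up to 94

94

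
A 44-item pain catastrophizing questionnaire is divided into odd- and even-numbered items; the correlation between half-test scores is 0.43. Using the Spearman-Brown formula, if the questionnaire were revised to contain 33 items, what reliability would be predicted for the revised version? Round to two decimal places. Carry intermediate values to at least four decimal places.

0.53

First correct the split-half correlation to full-test reliability: r_full = 2 × 0.43 / (1 + 0.43) ≈ 0.6014
Then adjust to 33 items: n = 33/44 = 0.7500
r_new = n·r_full / (1 + (n − 1)·r_full) = 0.4511 / 0.8497 ≈ 0.5309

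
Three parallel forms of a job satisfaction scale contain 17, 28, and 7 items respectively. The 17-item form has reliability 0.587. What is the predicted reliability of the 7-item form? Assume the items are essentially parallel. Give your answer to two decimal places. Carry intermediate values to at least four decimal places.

Only the ratio of lengths matters: n = 7/17 = 0.4118
r_{7} = n·r / (1 + (n − 1)·r) = 0.2417 / 0.6547 ≈ 0.3692

0.37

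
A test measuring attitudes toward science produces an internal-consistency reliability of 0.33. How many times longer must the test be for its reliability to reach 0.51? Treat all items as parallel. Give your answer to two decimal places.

n = 0.51(1 − 0.33) / [0.33(1 − 0.51)]
  = 0.3417 / 0.1617 = 2.1132

2.11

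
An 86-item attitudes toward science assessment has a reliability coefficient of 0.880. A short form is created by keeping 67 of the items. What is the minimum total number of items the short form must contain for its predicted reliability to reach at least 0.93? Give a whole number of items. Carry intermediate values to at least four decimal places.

156

Short-form reliability: n = 67/86 = 0.7791; r_67 = n·r/(1+(n−1)r) ≈ 0.8510
Then solve for n' with r_old = 0.8510, r_target = 0.93: n' = 0.93(1 − 0.8510)/[0.8510(1 − 0.93)] = 2.3262
Items = 2.3262 × 67 ≈ 155.86 → 156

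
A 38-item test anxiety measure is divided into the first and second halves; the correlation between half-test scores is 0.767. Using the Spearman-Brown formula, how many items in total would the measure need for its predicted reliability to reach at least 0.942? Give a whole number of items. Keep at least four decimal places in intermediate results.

Corrected full-test reliability: r_full = 2 × 0.767 / (1 + 0.767) ≈ 0.8681
Solve Spearman-Brown for n: n = 0.942(1 − 0.8681) / [0.8681(1 − 0.942)] = 2.4677
Items = 2.4677 × 38 ≈ 93.77 → 94

94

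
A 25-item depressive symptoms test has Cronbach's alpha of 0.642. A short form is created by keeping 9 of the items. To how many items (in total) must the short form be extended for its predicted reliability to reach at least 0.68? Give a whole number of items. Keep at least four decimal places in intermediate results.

30

First, r for the 9-item form: n = 9/25 = 0.3600, so r_9 = 0.3600·0.642/(1 + (0.3600 − 1)·0.642) = 0.3923
Length factor from the short form to reach 0.68: n' = 0.68(1 − 0.3923) / [0.3923(1 − 0.68)] ≈ 3.2918
Items = 3.2918 × 9 ≈ 29.63 → 30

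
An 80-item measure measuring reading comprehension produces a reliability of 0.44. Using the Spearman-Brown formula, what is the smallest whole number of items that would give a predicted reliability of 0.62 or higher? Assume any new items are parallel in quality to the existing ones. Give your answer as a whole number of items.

Rearranging the Spearman-Brown formula for n,
n = r_target (1 − r_old) / [ r_old (1 − r_target) ]
n = 0.62(1 − 0.44) / [0.44(1 − 0.62)]
n = 0.3472 / 0.1672 ≈ 2.0766
2.0766 × 80 = 166.13 → 167 items

167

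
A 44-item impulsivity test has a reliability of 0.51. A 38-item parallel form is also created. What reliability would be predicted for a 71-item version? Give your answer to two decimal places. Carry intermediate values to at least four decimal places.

The 38-item form is not needed; work directly from the 44-item form with n = 71/44 = 1.6136.
r_{71} = n·r / (1 + (n − 1)·r) = 0.8229 / 1.3129 ≈ 0.6268

0.63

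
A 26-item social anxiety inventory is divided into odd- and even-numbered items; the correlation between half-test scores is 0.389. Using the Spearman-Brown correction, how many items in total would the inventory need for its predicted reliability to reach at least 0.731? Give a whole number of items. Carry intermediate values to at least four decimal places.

56

Corrected full-test reliability: r_full = 2 × 0.389 / (1 + 0.389) ≈ 0.5601
n = r_tgt(1 − r_full) / [r_full(1 − r_tgt)] = 0.731 × 0.4399 / (0.5601 × 0.269) ≈ 2.1343
Items = 2.1343 × 26 ≈ 55.49 → 56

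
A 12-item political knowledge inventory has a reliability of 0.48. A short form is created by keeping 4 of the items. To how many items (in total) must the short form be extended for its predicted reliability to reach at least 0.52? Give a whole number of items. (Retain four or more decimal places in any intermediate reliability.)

15

First, r for the 4-item form: n = 4/12 = 0.3333, so r_4 = 0.3333·0.48/(1 + (0.3333 − 1)·0.48) = 0.2353
Length factor from the short form to reach 0.52: n' = 0.52(1 − 0.2353) / [0.2353(1 − 0.52)] ≈ 3.5207
Items = 3.5207 × 4 ≈ 14.08 → 15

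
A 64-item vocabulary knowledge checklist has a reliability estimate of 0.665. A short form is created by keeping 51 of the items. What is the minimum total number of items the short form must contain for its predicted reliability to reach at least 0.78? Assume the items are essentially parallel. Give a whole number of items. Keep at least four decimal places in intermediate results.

115

Short-form reliability: n = 51/64 = 0.7969; r_51 = n·r/(1+(n−1)r) ≈ 0.6127
Then solve for n' with r_old = 0.6127, r_target = 0.78: n' = 0.78(1 − 0.6127)/[0.6127(1 − 0.78)] = 2.2412
Items = 2.2412 × 51 ≈ 114.30 → 115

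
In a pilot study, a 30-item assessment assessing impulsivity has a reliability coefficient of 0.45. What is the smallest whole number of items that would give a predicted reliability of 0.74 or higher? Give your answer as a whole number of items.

n = [0.74 × 0.55] / [0.45 × 0.26]
  = 0.4070 / 0.1170 = 3.4786
So the test needs 3.4786 × 30 ≈ 104.36 items; rounding up, 105.

105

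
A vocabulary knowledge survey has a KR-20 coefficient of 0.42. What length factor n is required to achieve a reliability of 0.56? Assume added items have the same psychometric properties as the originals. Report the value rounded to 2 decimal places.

1.76

n = [0.56 × 0.58] / [0.42 × 0.44]
n = 0.3248 / 0.1848 ≈ 1.7576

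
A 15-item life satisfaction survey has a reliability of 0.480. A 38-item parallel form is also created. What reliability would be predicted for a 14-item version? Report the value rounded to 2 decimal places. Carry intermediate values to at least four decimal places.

Only the ratio of lengths matters: n = 14/15 = 0.9333
r_{14} = n·r / (1 + (n − 1)·r) = 0.4480 / 0.9680 ≈ 0.4628

0.46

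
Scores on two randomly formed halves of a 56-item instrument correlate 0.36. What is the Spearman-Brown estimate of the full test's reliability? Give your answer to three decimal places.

0.529

The full test is twice the length of either half (n = 2).
r_full = 2r_hh / (1 + r_hh) = 2 × 0.36 / (1 + 0.36)
r_full = 0.7200 / 1.3600 ≈ 0.5294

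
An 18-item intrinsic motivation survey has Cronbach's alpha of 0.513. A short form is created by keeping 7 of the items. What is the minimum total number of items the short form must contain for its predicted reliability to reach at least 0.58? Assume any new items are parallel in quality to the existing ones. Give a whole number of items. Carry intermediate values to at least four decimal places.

First, r for the 7-item form: n = 7/18 = 0.3889, so r_7 = 0.3889·0.513/(1 + (0.3889 − 1)·0.513) = 0.2906
Then solve for n' with r_old = 0.2906, r_target = 0.58: n' = 0.58(1 − 0.2906)/[0.2906(1 − 0.58)] = 3.3711
Items = 3.3711 × 7 ≈ 23.60 → 24

24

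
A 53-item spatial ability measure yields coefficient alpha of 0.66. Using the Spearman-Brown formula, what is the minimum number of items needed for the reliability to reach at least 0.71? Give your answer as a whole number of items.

67

n = 0.71(1 − 0.66) / [0.66(1 − 0.71)]
n = 0.2414 / 0.1914 ≈ 1.2612
Items needed = n × 53 = 1.2612 × 53 ≈ 66.84 → round up to 67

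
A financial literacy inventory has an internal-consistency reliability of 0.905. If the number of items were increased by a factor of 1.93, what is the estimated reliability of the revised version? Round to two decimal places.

r_new = (1.93 × 0.905) / (1 + (1.93 − 1) × 0.905)
r_new = 1.7467 / 1.8417 ≈ 0.9484

0.95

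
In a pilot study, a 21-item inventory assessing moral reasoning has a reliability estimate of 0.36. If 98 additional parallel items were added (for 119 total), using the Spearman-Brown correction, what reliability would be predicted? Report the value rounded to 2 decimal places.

n = 119/21 = 5.6667
r_new = 5.6667·0.36 / [1 + (5.6667 − 1)·0.36]
     = 2.0400 / 2.6800 = 0.7612

0.76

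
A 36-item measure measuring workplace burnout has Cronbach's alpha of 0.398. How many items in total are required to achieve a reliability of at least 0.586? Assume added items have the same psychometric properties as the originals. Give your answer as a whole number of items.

n = 0.586(1 − 0.398) / [0.398(1 − 0.586)]
  = 0.352772 / 0.164772 = 2.1410
2.1410 × 36 = 77.08 → 78 items

78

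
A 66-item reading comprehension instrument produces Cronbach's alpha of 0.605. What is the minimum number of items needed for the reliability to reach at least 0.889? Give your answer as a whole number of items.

346

n = 0.889 × (1 − 0.605) / [ 0.605 × (1 − 0.889) ]
n = 0.351155 / 0.067155 ≈ 5.2290
So the test needs 5.2290 × 66 ≈ 345.11 items; rounding up, 346.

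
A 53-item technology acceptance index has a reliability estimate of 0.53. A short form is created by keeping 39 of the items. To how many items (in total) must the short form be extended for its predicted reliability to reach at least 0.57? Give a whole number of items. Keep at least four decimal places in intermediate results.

63

First, r for the 39-item form: n = 39/53 = 0.7358, so r_39 = 0.7358·0.53/(1 + (0.7358 − 1)·0.53) = 0.4535
Length factor from the short form to reach 0.57: n' = 0.57(1 − 0.4535) / [0.4535(1 − 0.57)] ≈ 1.5974
Total items = 1.5974 × 39 = 62.30, rounded up to 63.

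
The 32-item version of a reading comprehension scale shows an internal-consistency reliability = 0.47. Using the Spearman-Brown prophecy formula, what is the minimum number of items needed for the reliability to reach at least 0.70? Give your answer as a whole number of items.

n = [0.70 × 0.53] / [0.47 × 0.30]
n = 0.3710 / 0.1410 ≈ 2.6312
2.6312 × 32 = 84.20 → 85 items

85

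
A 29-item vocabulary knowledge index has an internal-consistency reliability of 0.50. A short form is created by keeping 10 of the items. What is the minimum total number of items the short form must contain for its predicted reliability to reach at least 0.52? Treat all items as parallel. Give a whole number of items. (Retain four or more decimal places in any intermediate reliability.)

First, r for the 10-item form: n = 10/29 = 0.3448, so r_10 = 0.3448·0.50/(1 + (0.3448 − 1)·0.50) = 0.2564
Length factor from the short form to reach 0.52: n' = 0.52(1 − 0.2564) / [0.2564(1 − 0.52)] ≈ 3.1418
Total items = 3.1418 × 10 = 31.42, rounded up to 32.

32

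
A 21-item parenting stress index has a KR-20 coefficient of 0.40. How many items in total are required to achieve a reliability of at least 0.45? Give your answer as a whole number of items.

26

Rearranging the Spearman-Brown formula for n,
n = r*(1 − r) / [ r (1 − r*) ]
n = 0.45 × (1 − 0.40) / [ 0.40 × (1 − 0.45) ]
  = 0.2700 / 0.2200 = 1.2273
Items needed = n × 21 = 1.2273 × 21 ≈ 25.77 → round up to 26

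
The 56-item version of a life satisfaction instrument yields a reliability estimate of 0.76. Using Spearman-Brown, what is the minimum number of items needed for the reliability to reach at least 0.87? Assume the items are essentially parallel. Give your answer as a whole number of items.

119

Spearman-Brown solved for the length factor n:
n = r_target (1 − r_old) / [ r_old (1 − r_target) ]
n = 0.87(1 − 0.76) / [0.76(1 − 0.87)]
  = 0.2088 / 0.0988 = 2.1134
So the test needs 2.1134 × 56 ≈ 118.35 items; rounding up, 119.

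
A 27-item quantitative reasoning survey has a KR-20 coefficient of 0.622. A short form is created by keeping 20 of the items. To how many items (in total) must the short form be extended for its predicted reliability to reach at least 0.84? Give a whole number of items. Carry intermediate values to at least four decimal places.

87

Short-form reliability: n = 20/27 = 0.7407; r_20 = n·r/(1+(n−1)r) ≈ 0.5493
Length factor from the short form to reach 0.84: n' = 0.84(1 − 0.5493) / [0.5493(1 − 0.84)] ≈ 4.3076
Items = 4.3076 × 20 ≈ 86.15 → 87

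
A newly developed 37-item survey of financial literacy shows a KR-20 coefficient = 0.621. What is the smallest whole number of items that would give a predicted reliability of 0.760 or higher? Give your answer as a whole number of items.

Spearman-Brown solved for the length factor n:
n = r_target (1 − r_old) / [ r_old (1 − r_target) ]
n = 0.760(1 − 0.621) / [0.621(1 − 0.760)]
n = 0.288040 / 0.149040 ≈ 1.9326
1.9326 × 37 = 71.51 → 72 items

72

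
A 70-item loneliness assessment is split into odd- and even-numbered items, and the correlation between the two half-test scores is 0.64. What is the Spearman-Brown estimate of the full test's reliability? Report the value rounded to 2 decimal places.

0.78

The full test is twice the length of either half (n = 2).
r_full = 2r_hh / (1 + r_hh) = 2 × 0.64 / (1 + 0.64)
       = 1.2800 / 1.6400 = 0.7805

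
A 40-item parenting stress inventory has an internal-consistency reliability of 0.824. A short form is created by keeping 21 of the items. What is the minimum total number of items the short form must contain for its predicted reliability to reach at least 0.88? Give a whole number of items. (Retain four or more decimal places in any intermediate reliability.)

63

First, r for the 21-item form: n = 21/40 = 0.5250, so r_21 = 0.5250·0.824/(1 + (0.5250 − 1)·0.824) = 0.7108
Length factor from the short form to reach 0.88: n' = 0.88(1 − 0.7108) / [0.7108(1 − 0.88)] ≈ 2.9837
Items = 2.9837 × 21 ≈ 62.66 → 63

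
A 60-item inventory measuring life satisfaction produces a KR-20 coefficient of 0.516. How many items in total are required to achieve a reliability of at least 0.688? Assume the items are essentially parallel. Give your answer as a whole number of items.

125

Rearranging the Spearman-Brown formula for n,
n = r_target (1 − r_old) / [ r_old (1 − r_target) ]
n = [0.688 × 0.484] / [0.516 × 0.312]
n = 0.332992 / 0.160992 ≈ 2.0684
2.0684 × 60 = 124.10 → 125 items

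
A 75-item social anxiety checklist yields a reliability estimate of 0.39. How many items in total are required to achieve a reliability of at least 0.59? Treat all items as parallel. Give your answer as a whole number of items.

Invert Spearman-Brown to solve for n:
n = r*(1 − r) / [ r (1 − r*) ]
n = 0.59 × (1 − 0.39) / [ 0.39 × (1 − 0.59) ]
  = 0.3599 / 0.1599 = 2.2508
2.2508 × 75 = 168.81 → 169 items

169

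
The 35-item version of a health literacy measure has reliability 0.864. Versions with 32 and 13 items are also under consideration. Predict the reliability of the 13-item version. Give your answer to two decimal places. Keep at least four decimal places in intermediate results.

The 32-item form is not needed; work directly from the 35-item form with n = 13/35 = 0.3714.
r_{13} = n·r / (1 + (n − 1)·r) = 0.3209 / 0.4569 ≈ 0.7023

0.70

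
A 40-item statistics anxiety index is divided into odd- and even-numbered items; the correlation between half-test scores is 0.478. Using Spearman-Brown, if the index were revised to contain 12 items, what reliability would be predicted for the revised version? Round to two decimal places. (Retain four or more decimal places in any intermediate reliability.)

0.35

Spearman-Brown correction (n = 2): r_full = 2·0.478/(1 + 0.478) = 0.6468
Then adjust to 12 items: n = 12/40 = 0.3000
r_new = n·r_full / (1 + (n − 1)·r_full) = 0.1940 / 0.5472 ≈ 0.3545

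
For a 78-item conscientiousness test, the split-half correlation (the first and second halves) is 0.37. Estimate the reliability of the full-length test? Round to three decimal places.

Apply the Spearman-Brown correction with n = 2:
r_full = 2(0.37) / (1 + 0.37)
       = 0.7400 / 1.3700 = 0.5401

0.540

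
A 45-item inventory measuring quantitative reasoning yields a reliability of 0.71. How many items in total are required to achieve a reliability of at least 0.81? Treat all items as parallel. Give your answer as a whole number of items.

n = 0.81(1 − 0.71) / [0.71(1 − 0.81)]
n = 0.2349 / 0.1349 ≈ 1.7413
Items needed = n × 45 = 1.7413 × 45 ≈ 78.36 → round up to 79

79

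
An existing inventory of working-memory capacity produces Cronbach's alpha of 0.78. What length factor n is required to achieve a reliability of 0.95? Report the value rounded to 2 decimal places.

5.36

Invert Spearman-Brown to solve for n:
n = r_target (1 − r_old) / [ r_old (1 − r_target) ]
n = [0.95 × 0.22] / [0.78 × 0.05]
  = 0.2090 / 0.0390 = 5.3590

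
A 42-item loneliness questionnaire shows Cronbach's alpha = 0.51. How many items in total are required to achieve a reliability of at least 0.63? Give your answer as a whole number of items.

69

n = 0.63(1 − 0.51) / [0.51(1 − 0.63)]
n = 0.3087 / 0.1887 ≈ 1.6359
So the test needs 1.6359 × 42 ≈ 68.71 items; rounding up, 69.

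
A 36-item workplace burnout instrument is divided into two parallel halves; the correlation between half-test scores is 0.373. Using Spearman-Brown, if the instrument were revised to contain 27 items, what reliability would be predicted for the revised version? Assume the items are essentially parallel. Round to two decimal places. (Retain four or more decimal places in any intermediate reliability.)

0.47

First correct the split-half correlation to full-test reliability: r_full = 2 × 0.373 / (1 + 0.373) ≈ 0.5433
Then adjust to 27 items: n = 27/36 = 0.7500
r_new = n·r_full / (1 + (n − 1)·r_full) = 0.4075 / 0.8642 ≈ 0.4715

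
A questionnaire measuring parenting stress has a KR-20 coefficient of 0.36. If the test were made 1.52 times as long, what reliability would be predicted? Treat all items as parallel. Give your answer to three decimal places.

0.461

r_new = (1.52 × 0.36) / (1 + (1.52 − 1) × 0.36)
     = 0.5472 / 1.1872 = 0.4609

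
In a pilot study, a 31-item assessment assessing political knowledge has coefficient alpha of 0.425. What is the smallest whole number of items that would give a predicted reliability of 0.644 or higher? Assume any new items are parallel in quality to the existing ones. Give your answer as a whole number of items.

76

Spearman-Brown solved for the length factor n:
n = r_target (1 − r_old) / [ r_old (1 − r_target) ]
n = 0.644 × (1 − 0.425) / [ 0.425 × (1 − 0.644) ]
  = 0.370300 / 0.151300 = 2.4475
Items needed = n × 31 = 2.4475 × 31 ≈ 75.87 → round up to 76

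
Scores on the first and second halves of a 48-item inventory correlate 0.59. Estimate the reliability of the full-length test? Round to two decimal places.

0.74

Apply the Spearman-Brown correction with n = 2:
r_full = 2r_hh / (1 + r_hh) = 2 × 0.59 / (1 + 0.59)
       = 1.1800 / 1.5900 = 0.7421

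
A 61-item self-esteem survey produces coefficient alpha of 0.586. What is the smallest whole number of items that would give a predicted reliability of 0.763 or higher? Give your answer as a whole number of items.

139

Invert Spearman-Brown to solve for n:
n = r*(1 − r) / [ r (1 − r*) ]
n = 0.763 × (1 − 0.586) / [ 0.586 × (1 − 0.763) ]
n = 0.315882 / 0.138882 ≈ 2.2745
2.2745 × 61 = 138.74 → 139 items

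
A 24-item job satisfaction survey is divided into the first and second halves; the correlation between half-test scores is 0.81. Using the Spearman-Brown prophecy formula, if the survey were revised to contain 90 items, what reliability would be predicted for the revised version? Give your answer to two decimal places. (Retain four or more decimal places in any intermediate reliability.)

0.97

First correct the split-half correlation to full-test reliability: r_full = 2 × 0.81 / (1 + 0.81) ≈ 0.8950
Then adjust to 90 items: n = 90/24 = 3.7500
r_new = n·r_full / (1 + (n − 1)·r_full) = 3.3563 / 3.4613 ≈ 0.9697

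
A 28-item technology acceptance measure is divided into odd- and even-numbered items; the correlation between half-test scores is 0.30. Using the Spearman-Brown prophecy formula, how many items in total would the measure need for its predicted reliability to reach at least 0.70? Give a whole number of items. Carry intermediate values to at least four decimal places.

77

r_full = 2(0.30)/(1 + 0.30) = 0.4615
n = r_tgt(1 − r_full) / [r_full(1 − r_tgt)] = 0.70 × 0.5385 / (0.4615 × 0.30) ≈ 2.7226
Required items = 2.7226 × 28 = 76.23, so 77 items.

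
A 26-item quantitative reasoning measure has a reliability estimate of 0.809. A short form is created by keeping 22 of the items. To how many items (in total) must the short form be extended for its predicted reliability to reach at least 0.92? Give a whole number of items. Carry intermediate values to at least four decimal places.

71

First, r for the 22-item form: n = 22/26 = 0.8462, so r_22 = 0.8462·0.809/(1 + (0.8462 − 1)·0.809) = 0.7819
Length factor from the short form to reach 0.92: n' = 0.92(1 − 0.7819) / [0.7819(1 − 0.92)] ≈ 3.2078
Total items = 3.2078 × 22 = 70.57, rounded up to 71.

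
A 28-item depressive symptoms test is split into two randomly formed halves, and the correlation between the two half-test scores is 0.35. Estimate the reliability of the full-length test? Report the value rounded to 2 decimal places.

r_full = 2r_hh / (1 + r_hh) = 2 × 0.35 / (1 + 0.35)
r_full = 0.7000 / 1.3500 ≈ 0.5185

0.52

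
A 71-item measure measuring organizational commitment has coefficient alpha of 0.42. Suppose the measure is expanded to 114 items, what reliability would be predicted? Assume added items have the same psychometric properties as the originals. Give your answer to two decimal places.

0.54

n = 114/71 = 1.6056
r_new = 1.6056·0.42 / [1 + (1.6056 − 1)·0.42]
     = 0.6744 / 1.2544 = 0.5376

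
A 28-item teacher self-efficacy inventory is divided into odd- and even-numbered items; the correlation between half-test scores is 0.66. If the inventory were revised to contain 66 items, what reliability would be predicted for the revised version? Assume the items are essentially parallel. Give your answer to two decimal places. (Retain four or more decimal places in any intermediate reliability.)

0.90

Full-test reliability from the split-half r: r_full = 2(0.66)/(1 + 0.66) = 0.7952
Then adjust to 66 items: n = 66/28 = 2.3571
r_new = n·r_full / (1 + (n − 1)·r_full) = 1.8744 / 2.0792 ≈ 0.9015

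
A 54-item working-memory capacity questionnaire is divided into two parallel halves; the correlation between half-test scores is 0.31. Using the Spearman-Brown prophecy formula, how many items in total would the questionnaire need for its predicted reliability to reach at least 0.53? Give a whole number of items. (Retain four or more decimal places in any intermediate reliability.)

68

r_full = 2(0.31)/(1 + 0.31) = 0.4733
Solve Spearman-Brown for n: n = 0.53(1 − 0.4733) / [0.4733(1 − 0.53)] = 1.2549
Required items = 1.2549 × 54 = 67.76, so 68 items.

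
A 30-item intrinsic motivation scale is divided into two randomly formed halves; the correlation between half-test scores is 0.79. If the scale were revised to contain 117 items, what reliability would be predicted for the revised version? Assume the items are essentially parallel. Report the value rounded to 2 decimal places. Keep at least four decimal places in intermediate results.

First correct the split-half correlation to full-test reliability: r_full = 2 × 0.79 / (1 + 0.79) ≈ 0.8827
Then adjust to 117 items: n = 117/30 = 3.9000
r_new = n·r_full / (1 + (n − 1)·r_full) = 3.4425 / 3.5598 ≈ 0.9670

0.97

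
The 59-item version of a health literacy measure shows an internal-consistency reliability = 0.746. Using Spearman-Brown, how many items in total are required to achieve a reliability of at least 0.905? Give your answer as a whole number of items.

Rearranging the Spearman-Brown formula for n,
n = r_target (1 − r_old) / [ r_old (1 − r_target) ]
n = 0.905(1 − 0.746) / [0.746(1 − 0.905)]
n = 0.229870 / 0.070870 ≈ 3.2435
Items needed = n × 59 = 3.2435 × 59 ≈ 191.37 → round up to 192

192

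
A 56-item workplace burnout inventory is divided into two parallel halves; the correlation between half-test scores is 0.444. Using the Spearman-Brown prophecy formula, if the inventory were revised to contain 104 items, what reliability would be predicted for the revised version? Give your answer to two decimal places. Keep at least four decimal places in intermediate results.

First correct the split-half correlation to full-test reliability: r_full = 2 × 0.444 / (1 + 0.444) ≈ 0.6150
Then adjust to 104 items: n = 104/56 = 1.8571
r_new = n·r_full / (1 + (n − 1)·r_full) = 1.1421 / 1.5271 ≈ 0.7479

0.75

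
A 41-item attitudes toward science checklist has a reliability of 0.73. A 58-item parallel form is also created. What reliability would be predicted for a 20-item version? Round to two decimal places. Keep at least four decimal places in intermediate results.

0.57

The 58-item form is not needed; work directly from the 41-item form with n = 20/41 = 0.4878.
r_{20} = n·r / (1 + (n − 1)·r) = 0.3561 / 0.6261 ≈ 0.5688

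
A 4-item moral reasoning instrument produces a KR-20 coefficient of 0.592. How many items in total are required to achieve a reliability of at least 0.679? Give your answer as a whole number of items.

6

n = [0.679 × 0.408] / [0.592 × 0.321]
  = 0.277032 / 0.190032 = 1.4578
1.4578 × 4 = 5.83 → 6 items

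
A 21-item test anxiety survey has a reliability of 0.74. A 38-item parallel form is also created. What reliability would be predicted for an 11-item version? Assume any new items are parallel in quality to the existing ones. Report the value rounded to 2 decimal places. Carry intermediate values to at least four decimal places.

0.60

The 38-item form is not needed; work directly from the 21-item form with n = 11/21 = 0.5238.
r_{11} = n·r / (1 + (n − 1)·r) = 0.3876 / 0.6476 ≈ 0.5985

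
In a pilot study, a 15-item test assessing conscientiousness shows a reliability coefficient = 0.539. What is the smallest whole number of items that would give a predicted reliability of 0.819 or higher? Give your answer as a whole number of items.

59

Spearman-Brown solved for the length factor n:
n = r*(1 − r) / [ r (1 − r*) ]
n = 0.819(1 − 0.539) / [0.539(1 − 0.819)]
n = 0.377559 / 0.097559 ≈ 3.8701
So the test needs 3.8701 × 15 ≈ 58.05 items; rounding up, 59.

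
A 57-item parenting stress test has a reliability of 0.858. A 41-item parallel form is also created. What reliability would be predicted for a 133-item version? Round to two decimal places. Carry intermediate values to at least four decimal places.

0.93

Only the ratio of lengths matters: n = 133/57 = 2.3333
r_{133} = n·r / (1 + (n − 1)·r) = 2.0020 / 2.1440 ≈ 0.9338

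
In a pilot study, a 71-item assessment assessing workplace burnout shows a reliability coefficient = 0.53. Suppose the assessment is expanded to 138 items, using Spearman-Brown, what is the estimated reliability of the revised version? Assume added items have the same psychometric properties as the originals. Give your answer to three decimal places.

The new length is 138/71 = 1.9437 times the old.
Spearman-Brown: r_new = n·r / (1 + (n − 1)·r)
r_new = 1.9437·0.53 / [1 + (1.9437 − 1)·0.53]
r_new = 1.0302 / 1.5002 ≈ 0.6867

0.687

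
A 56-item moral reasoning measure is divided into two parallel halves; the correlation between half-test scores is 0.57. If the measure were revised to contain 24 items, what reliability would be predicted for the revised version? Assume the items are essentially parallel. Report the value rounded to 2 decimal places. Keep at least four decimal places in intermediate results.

0.53

Spearman-Brown correction (n = 2): r_full = 2·0.57/(1 + 0.57) = 0.7261
Length factor from 56 to 24 items: n = 24/56 = 0.4286
r_new = n·r_full / (1 + (n − 1)·r_full) = 0.3112 / 0.5851 ≈ 0.5319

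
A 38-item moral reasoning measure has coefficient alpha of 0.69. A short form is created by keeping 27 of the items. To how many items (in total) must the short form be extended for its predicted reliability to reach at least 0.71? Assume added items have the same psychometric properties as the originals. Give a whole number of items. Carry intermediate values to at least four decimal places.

42

Short-form reliability: n = 27/38 = 0.7105; r_27 = n·r/(1+(n−1)r) ≈ 0.6126
Length factor from the short form to reach 0.71: n' = 0.71(1 − 0.6126) / [0.6126(1 − 0.71)] ≈ 1.5483
Total items = 1.5483 × 27 = 41.80, rounded up to 42.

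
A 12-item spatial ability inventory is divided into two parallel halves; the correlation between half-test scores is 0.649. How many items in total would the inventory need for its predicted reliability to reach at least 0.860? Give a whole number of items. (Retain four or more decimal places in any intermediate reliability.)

Corrected full-test reliability: r_full = 2 × 0.649 / (1 + 0.649) ≈ 0.7871
Solve Spearman-Brown for n: n = 0.860(1 − 0.7871) / [0.7871(1 − 0.860)] = 1.6616
Items = 1.6616 × 12 ≈ 19.94 → 20

20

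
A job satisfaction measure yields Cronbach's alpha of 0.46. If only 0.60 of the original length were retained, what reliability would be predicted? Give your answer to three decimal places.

0.338

r_new = (0.6 × 0.46) / (1 + (0.6 − 1) × 0.46)
     = 0.2760 / 0.8160 = 0.3382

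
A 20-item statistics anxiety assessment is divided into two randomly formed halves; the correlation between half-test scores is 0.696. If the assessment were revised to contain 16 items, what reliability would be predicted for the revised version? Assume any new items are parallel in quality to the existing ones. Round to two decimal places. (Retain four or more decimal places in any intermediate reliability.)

0.79

Full-test reliability from the split-half r: r_full = 2(0.696)/(1 + 0.696) = 0.8208
Length factor from 20 to 16 items: n = 16/20 = 0.8000
r_new = n·r_full / (1 + (n − 1)·r_full) = 0.6566 / 0.8358 ≈ 0.7856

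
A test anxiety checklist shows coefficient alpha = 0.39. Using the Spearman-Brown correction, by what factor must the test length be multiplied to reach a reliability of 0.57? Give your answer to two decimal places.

2.07

Spearman-Brown solved for the length factor n:
n = r_target (1 − r_old) / [ r_old (1 − r_target) ]
n = [0.57 × 0.61] / [0.39 × 0.43]
  = 0.3477 / 0.1677 = 2.0733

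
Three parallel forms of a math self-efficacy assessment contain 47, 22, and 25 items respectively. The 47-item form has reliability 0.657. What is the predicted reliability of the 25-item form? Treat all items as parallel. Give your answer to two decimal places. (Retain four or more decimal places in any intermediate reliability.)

Only the ratio of lengths matters: n = 25/47 = 0.5319
r_{25} = n·r / (1 + (n − 1)·r) = 0.3495 / 0.6925 ≈ 0.5047

0.50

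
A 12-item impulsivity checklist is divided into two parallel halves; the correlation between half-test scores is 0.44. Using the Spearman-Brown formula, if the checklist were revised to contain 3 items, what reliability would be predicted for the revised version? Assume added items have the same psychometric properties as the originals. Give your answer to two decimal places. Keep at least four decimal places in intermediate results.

0.28

First correct the split-half correlation to full-test reliability: r_full = 2 × 0.44 / (1 + 0.44) ≈ 0.6111
Then adjust to 3 items: n = 3/12 = 0.2500
r_new = n·r_full / (1 + (n − 1)·r_full) = 0.1528 / 0.5417 ≈ 0.2821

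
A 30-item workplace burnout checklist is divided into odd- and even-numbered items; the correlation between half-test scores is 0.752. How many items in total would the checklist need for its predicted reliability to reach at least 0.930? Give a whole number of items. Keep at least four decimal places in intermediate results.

66

Corrected full-test reliability: r_full = 2 × 0.752 / (1 + 0.752) ≈ 0.8584
Solve Spearman-Brown for n: n = 0.930(1 − 0.8584) / [0.8584(1 − 0.930)] = 2.1916
Items = 2.1916 × 30 ≈ 65.75 → 66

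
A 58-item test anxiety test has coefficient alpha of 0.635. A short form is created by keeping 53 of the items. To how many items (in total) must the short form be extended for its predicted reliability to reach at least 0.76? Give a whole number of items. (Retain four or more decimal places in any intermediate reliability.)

First, r for the 53-item form: n = 53/58 = 0.9138, so r_53 = 0.9138·0.635/(1 + (0.9138 − 1)·0.635) = 0.6139
Length factor from the short form to reach 0.76: n' = 0.76(1 − 0.6139) / [0.6139(1 − 0.76)] ≈ 1.9916
Total items = 1.9916 × 53 = 105.55, rounded up to 106.

106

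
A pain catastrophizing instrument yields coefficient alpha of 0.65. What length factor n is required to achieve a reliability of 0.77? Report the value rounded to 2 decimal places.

Invert Spearman-Brown to solve for n:
n = r_target (1 − r_old) / [ r_old (1 − r_target) ]
n = 0.77(1 − 0.65) / [0.65(1 − 0.77)]
  = 0.2695 / 0.1495 = 1.8027

1.80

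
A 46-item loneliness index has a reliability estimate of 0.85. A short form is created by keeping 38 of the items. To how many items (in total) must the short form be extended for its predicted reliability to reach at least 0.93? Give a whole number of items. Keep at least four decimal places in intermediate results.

108

Short-form reliability: n = 38/46 = 0.8261; r_38 = n·r/(1+(n−1)r) ≈ 0.8240
Length factor from the short form to reach 0.93: n' = 0.93(1 − 0.8240) / [0.8240(1 − 0.93)] ≈ 2.8377
Items = 2.8377 × 38 ≈ 107.83 → 108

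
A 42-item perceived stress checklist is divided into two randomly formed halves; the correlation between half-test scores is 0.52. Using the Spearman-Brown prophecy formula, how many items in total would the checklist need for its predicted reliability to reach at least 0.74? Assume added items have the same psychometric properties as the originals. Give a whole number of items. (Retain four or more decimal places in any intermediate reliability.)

Corrected full-test reliability: r_full = 2 × 0.52 / (1 + 0.52) ≈ 0.6842
n = r_tgt(1 − r_full) / [r_full(1 − r_tgt)] = 0.74 × 0.3158 / (0.6842 × 0.26) ≈ 1.3137
Items = 1.3137 × 42 ≈ 55.18 → 56

56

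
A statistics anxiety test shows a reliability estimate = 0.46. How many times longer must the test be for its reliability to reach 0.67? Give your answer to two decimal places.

2.38

Rearranging the Spearman-Brown formula for n,
n = r_target (1 − r_old) / [ r_old (1 − r_target) ]
n = [0.67 × 0.54] / [0.46 × 0.33]
  = 0.3618 / 0.1518 = 2.3834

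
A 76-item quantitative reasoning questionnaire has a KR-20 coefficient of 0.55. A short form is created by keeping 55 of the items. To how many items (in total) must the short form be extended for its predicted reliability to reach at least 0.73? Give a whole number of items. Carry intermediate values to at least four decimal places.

169

Short-form reliability: n = 55/76 = 0.7237; r_55 = n·r/(1+(n−1)r) ≈ 0.4694
Length factor from the short form to reach 0.73: n' = 0.73(1 − 0.4694) / [0.4694(1 − 0.73)] ≈ 3.0562
Items = 3.0562 × 55 ≈ 168.09 → 169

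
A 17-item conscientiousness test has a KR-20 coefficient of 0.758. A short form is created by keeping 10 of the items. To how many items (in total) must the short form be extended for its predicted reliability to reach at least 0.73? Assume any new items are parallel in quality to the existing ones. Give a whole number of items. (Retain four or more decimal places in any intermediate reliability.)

Short-form reliability: n = 10/17 = 0.5882; r_10 = n·r/(1+(n−1)r) ≈ 0.6482
Length factor from the short form to reach 0.73: n' = 0.73(1 − 0.6482) / [0.6482(1 − 0.73)] ≈ 1.4674
Total items = 1.4674 × 10 = 14.67, rounded up to 15.

15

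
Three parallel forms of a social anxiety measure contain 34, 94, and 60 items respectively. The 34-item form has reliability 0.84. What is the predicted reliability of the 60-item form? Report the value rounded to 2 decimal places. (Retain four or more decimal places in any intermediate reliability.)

0.90

The 94-item form is not needed; work directly from the 34-item form with n = 60/34 = 1.7647.
r_{60} = n·r / (1 + (n − 1)·r) = 1.4823 / 1.6423 ≈ 0.9026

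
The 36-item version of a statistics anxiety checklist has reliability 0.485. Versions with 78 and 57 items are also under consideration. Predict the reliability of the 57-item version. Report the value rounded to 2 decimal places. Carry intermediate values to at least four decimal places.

Only the ratio of lengths matters: n = 57/36 = 1.5833
r_{57} = n·r / (1 + (n − 1)·r) = 0.7679 / 1.2829 ≈ 0.5986

0.60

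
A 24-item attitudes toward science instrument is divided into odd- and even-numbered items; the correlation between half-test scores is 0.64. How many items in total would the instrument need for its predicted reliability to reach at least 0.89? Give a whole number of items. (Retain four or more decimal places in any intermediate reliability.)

55

Corrected full-test reliability: r_full = 2 × 0.64 / (1 + 0.64) ≈ 0.7805
n = r_tgt(1 − r_full) / [r_full(1 − r_tgt)] = 0.89 × 0.2195 / (0.7805 × 0.11) ≈ 2.2754
Required items = 2.2754 × 24 = 54.61, so 55 items.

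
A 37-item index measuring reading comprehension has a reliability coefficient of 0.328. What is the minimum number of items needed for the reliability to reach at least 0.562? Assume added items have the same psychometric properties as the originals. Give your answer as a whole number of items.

98

Spearman-Brown solved for the length factor n:
n = r*(1 − r) / [ r (1 − r*) ]
n = 0.562(1 − 0.328) / [0.328(1 − 0.562)]
n = 0.377664 / 0.143664 ≈ 2.6288
2.6288 × 37 = 97.27 → 98 items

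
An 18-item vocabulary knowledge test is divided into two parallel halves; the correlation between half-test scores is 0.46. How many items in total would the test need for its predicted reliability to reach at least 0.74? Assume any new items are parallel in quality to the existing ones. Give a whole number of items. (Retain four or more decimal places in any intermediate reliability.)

31

Corrected full-test reliability: r_full = 2 × 0.46 / (1 + 0.46) ≈ 0.6301
Solve Spearman-Brown for n: n = 0.74(1 − 0.6301) / [0.6301(1 − 0.74)] = 1.6708
Required items = 1.6708 × 18 = 30.07, so 31 items.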